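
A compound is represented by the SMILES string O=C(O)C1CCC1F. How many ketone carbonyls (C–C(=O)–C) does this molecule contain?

Scan the SMILES for the ketone motif — none present.
Groups that are present: 1 carboxylic acid.

0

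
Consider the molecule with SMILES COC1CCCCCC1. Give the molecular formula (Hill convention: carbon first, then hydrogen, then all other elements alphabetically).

Walk through each heavy atom and fill implicit hydrogens from standard valence (C 4, N 3, O 2, S 2, halogen 1):
  atom 1: C, bond orders sum to 1 (valence 4) → 3 H
  atom 2: O, bond orders sum to 2 (valence 2) → 0 H
  atom 3: C, bond orders sum to 3 (valence 4) → 1 H
  atom 4: C, bond orders sum to 2 (valence 4) → 2 H
  atom 5: C, bond orders sum to 2 (valence 4) → 2 H
  atom 6: C, bond orders sum to 2 (valence 4) → 2 H
  atom 7: C, bond orders sum to 2 (valence 4) → 2 H
  atom 8: C, bond orders sum to 2 (valence 4) → 2 H
  atom 9: C, bond orders sum to 2 (valence 4) → 2 H
Totals → C:8, H:16, O:1.

C8H16O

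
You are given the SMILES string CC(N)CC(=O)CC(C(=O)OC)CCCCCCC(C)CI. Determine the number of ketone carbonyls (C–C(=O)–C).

1

The ketone motif appears at heavy-atom position 5 in the SMILES.
Other groups present: 1 ester, 1 primary amine.
Ketone count: 1.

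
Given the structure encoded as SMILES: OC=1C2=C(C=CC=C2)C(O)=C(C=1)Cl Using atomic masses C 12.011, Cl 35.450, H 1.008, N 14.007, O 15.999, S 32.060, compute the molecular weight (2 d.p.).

First, the molecular formula is C10H7ClO2 (counting implicit H from valence).
  C: 10 × 12.011 = 120.110
  Cl: 1 × 35.450 = 35.450
  H: 7 × 1.008 = 7.056
  O: 2 × 15.999 = 31.998
Sum: 10×12.011 + 1×35.450 + 7×1.008 + 2×15.999 = 194.614 → 194.61 g/mol.

194.61 g/mol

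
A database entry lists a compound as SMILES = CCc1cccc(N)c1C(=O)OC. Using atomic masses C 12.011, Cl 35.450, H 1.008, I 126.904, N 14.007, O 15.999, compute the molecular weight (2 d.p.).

First, the molecular formula is C10H13NO2 (counting implicit H from valence).
  C: 10 × 12.011 = 120.110
  H: 13 × 1.008 = 13.104
  N: 1 × 14.007 = 14.007
  O: 2 × 15.999 = 31.998
Sum: 10×12.011 + 13×1.008 + 1×14.007 + 2×15.999 = 179.219 → 179.22 g/mol.

179.22 g/mol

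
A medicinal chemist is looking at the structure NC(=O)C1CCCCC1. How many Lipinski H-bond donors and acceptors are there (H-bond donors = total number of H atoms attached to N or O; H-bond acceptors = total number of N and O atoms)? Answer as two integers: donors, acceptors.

Donors: find every N or O and count the H atoms it carries.
  atom 1 (N): bond orders sum to 1 → 2 H
  atom 3 (O): bond orders sum to 2 → 0 H
Lipinski HBD = 2.
Acceptors: N atoms = 1, O atoms = 1 → HBA = 2.

2, 2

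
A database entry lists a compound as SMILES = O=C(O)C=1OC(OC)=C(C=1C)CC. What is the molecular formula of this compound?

Walk through each heavy atom and fill implicit hydrogens from standard valence (C 4, N 3, O 2, S 2, halogen 1):
  atom 1: O, bond orders sum to 2 (valence 2) → 0 H
  atom 2: C, bond orders sum to 4 (valence 4) → 0 H
  atom 3: O, bond orders sum to 1 (valence 2) → 1 H
  atom 4: C, bond orders sum to 4 (valence 4) → 0 H
  atom 5: O, bond orders sum to 2 (valence 2) → 0 H
  atom 6: C, bond orders sum to 4 (valence 4) → 0 H
  atom 7: O, bond orders sum to 2 (valence 2) → 0 H
  atom 8: C, bond orders sum to 1 (valence 4) → 3 H
  atom 9: C, bond orders sum to 4 (valence 4) → 0 H
  atom 10: C, bond orders sum to 4 (valence 4) → 0 H
  atom 11: C, bond orders sum to 1 (valence 4) → 3 H
  atom 12: C, bond orders sum to 2 (valence 4) → 2 H
  atom 13: C, bond orders sum to 1 (valence 4) → 3 H
Totals → C:9, H:12, O:4.

C9H12O4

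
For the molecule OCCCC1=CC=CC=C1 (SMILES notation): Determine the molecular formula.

Walk through each heavy atom and fill implicit hydrogens from standard valence (C 4, N 3, O 2, S 2, halogen 1):
  atom 1: O, bond orders sum to 1 (valence 2) → 1 H
  atom 2: C, bond orders sum to 2 (valence 4) → 2 H
  atom 3: C, bond orders sum to 2 (valence 4) → 2 H
  atom 4: C, bond orders sum to 2 (valence 4) → 2 H
  atom 5: C, bond orders sum to 4 (valence 4) → 0 H
  atom 6: C, bond orders sum to 3 (valence 4) → 1 H
  atom 7: C, bond orders sum to 3 (valence 4) → 1 H
  atom 8: C, bond orders sum to 3 (valence 4) → 1 H
  atom 9: C, bond orders sum to 3 (valence 4) → 1 H
  atom 10: C, bond orders sum to 3 (valence 4) → 1 H
Totals → C:9, H:12, O:1.

C9H12O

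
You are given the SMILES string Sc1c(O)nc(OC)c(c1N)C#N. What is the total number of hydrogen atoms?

Walk through each heavy atom and fill implicit hydrogens from standard valence (C 4, N 3, O 2, S 2, halogen 1); for lowercase aromatic atoms, an aromatic c carries 1 H when it has two neighbours and 0 H with three, and aromatic n carries 0 H:
  atom 1: S, bond orders sum to 1 (valence 2) → 1 H
  atom 2: aromatic c, 3 neighbours → 0 H
  atom 3: aromatic c, 3 neighbours → 0 H
  atom 4: O, bond orders sum to 1 (valence 2) → 1 H
  atom 5: aromatic n, 2 neighbours → 0 H
  atom 6: aromatic c, 3 neighbours → 0 H
  atom 7: O, bond orders sum to 2 (valence 2) → 0 H
  atom 8: C, bond orders sum to 1 (valence 4) → 3 H
  atom 9: aromatic c, 3 neighbours → 0 H
  atom 10: aromatic c, 3 neighbours → 0 H
  atom 11: N, bond orders sum to 1 (valence 3) → 2 H
  atom 12: C, bond orders sum to 4 (valence 4) → 0 H
  atom 13: N, bond orders sum to 3 (valence 3) → 0 H
Total hydrogens: 7.

7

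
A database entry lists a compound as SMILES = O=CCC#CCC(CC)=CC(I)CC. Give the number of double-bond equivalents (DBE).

4

Molecular formula: C12H17IO.
DoU = (2C + 2 + N − H − X) / 2, where X is the halogen count and O/S are ignored.
    = (2·12 + 2 + 0 − 17 − 1) / 2 = 8 / 2 = 4.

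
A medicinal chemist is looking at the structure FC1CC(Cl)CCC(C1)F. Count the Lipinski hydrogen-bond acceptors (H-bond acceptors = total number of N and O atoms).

0

N atoms: 0; O atoms: 0.
Lipinski HBA = 0 + 0 = 0.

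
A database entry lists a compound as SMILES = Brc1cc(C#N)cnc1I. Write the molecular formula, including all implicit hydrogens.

Walk through each heavy atom and fill implicit hydrogens from standard valence (C 4, N 3, O 2, S 2, halogen 1); for lowercase aromatic atoms, an aromatic c carries 1 H when it has two neighbours and 0 H with three, and aromatic n carries 0 H:
  atom 1: Br (halogen, monovalent) → 0 H
  atom 2: aromatic c, 3 neighbours → 0 H
  atom 3: aromatic c, 2 neighbours → 1 H
  atom 4: aromatic c, 3 neighbours → 0 H
  atom 5: C, bond orders sum to 4 (valence 4) → 0 H
  atom 6: N, bond orders sum to 3 (valence 3) → 0 H
  atom 7: aromatic c, 2 neighbours → 1 H
  atom 8: aromatic n, 2 neighbours → 0 H
  atom 9: aromatic c, 3 neighbours → 0 H
  atom 10: I (halogen, monovalent) → 0 H
Totals → C:6, H:2, Br:1, I:1, N:2.
In Hill order: C6H2BrIN2.

C6H2BrIN2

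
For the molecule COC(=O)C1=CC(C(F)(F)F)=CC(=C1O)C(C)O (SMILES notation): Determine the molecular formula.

C11H11F3O4

Walk through each heavy atom and fill implicit hydrogens from standard valence (C 4, N 3, O 2, S 2, halogen 1):
  atom 1: C, bond orders sum to 1 (valence 4) → 3 H
  atom 2: O, bond orders sum to 2 (valence 2) → 0 H
  atom 3: C, bond orders sum to 4 (valence 4) → 0 H
  atom 4: O, bond orders sum to 2 (valence 2) → 0 H
  atom 5: C, bond orders sum to 4 (valence 4) → 0 H
  atom 6: C, bond orders sum to 3 (valence 4) → 1 H
  atom 7: C, bond orders sum to 4 (valence 4) → 0 H
  atom 8: C, bond orders sum to 4 (valence 4) → 0 H
  atom 9: F (halogen, monovalent) → 0 H
  atom 10: F (halogen, monovalent) → 0 H
  atom 11: F (halogen, monovalent) → 0 H
  atom 12: C, bond orders sum to 3 (valence 4) → 1 H
  atom 13: C, bond orders sum to 4 (valence 4) → 0 H
  atom 14: C, bond orders sum to 4 (valence 4) → 0 H
  atom 15: O, bond orders sum to 1 (valence 2) → 1 H
  atom 16: C, bond orders sum to 3 (valence 4) → 1 H
  atom 17: C, bond orders sum to 1 (valence 4) → 3 H
  atom 18: O, bond orders sum to 1 (valence 2) → 1 H
Totals → C:11, H:11, F:3, O:4.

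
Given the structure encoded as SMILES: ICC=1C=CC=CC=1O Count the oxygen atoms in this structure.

Scan the SMILES for O atoms (remember two-letter symbols like Cl and Br are single atoms).
Oxygen count: 1.

1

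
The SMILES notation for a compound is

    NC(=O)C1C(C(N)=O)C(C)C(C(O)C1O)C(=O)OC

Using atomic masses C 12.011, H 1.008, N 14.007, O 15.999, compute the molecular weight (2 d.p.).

First, the molecular formula is C11H18N2O6 (counting implicit H from valence).
  C: 11 × 12.011 = 132.121
  H: 18 × 1.008 = 18.144
  N: 2 × 14.007 = 28.014
  O: 6 × 15.999 = 95.994
Sum: 11×12.011 + 18×1.008 + 2×14.007 + 6×15.999 = 274.273 → 274.27 g/mol.

274.27 g/mol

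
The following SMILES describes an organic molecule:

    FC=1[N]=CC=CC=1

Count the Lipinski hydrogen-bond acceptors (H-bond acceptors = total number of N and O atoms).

N atoms: 1; O atoms: 0.
Lipinski HBA = 1 + 0 = 1.

1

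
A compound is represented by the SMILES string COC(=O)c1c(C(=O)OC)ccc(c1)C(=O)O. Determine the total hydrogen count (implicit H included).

10

Walk through each heavy atom and fill implicit hydrogens from standard valence (C 4, N 3, O 2, S 2, halogen 1); for lowercase aromatic atoms, an aromatic c carries 1 H when it has two neighbours and 0 H with three, and aromatic n carries 0 H:
  atom 1: C, bond orders sum to 1 (valence 4) → 3 H
  atom 2: O, bond orders sum to 2 (valence 2) → 0 H
  atom 3: C, bond orders sum to 4 (valence 4) → 0 H
  atom 4: O, bond orders sum to 2 (valence 2) → 0 H
  atom 5: aromatic c, 3 neighbours → 0 H
  atom 6: aromatic c, 3 neighbours → 0 H
  atom 7: C, bond orders sum to 4 (valence 4) → 0 H
  atom 8: O, bond orders sum to 2 (valence 2) → 0 H
  atom 9: O, bond orders sum to 2 (valence 2) → 0 H
  atom 10: C, bond orders sum to 1 (valence 4) → 3 H
  atom 11: aromatic c, 2 neighbours → 1 H
  atom 12: aromatic c, 2 neighbours → 1 H
  atom 13: aromatic c, 3 neighbours → 0 H
  atom 14: aromatic c, 2 neighbours → 1 H
  atom 15: C, bond orders sum to 4 (valence 4) → 0 H
  atom 16: O, bond orders sum to 2 (valence 2) → 0 H
  atom 17: O, bond orders sum to 1 (valence 2) → 1 H
Total hydrogens: 10.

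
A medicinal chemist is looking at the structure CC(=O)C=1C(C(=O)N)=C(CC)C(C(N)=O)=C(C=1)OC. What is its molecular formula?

C13H16N2O4

Walk through each heavy atom and fill implicit hydrogens from standard valence (C 4, N 3, O 2, S 2, halogen 1):
  atom 1: C, bond orders sum to 1 (valence 4) → 3 H
  atom 2: C, bond orders sum to 4 (valence 4) → 0 H
  atom 3: O, bond orders sum to 2 (valence 2) → 0 H
  atom 4: C, bond orders sum to 4 (valence 4) → 0 H
  atom 5: C, bond orders sum to 4 (valence 4) → 0 H
  atom 6: C, bond orders sum to 4 (valence 4) → 0 H
  atom 7: O, bond orders sum to 2 (valence 2) → 0 H
  atom 8: N, bond orders sum to 1 (valence 3) → 2 H
  atom 9: C, bond orders sum to 4 (valence 4) → 0 H
  atom 10: C, bond orders sum to 2 (valence 4) → 2 H
  atom 11: C, bond orders sum to 1 (valence 4) → 3 H
  atom 12: C, bond orders sum to 4 (valence 4) → 0 H
  atom 13: C, bond orders sum to 4 (valence 4) → 0 H
  atom 14: N, bond orders sum to 1 (valence 3) → 2 H
  atom 15: O, bond orders sum to 2 (valence 2) → 0 H
  atom 16: C, bond orders sum to 4 (valence 4) → 0 H
  atom 17: C, bond orders sum to 3 (valence 4) → 1 H
  atom 18: O, bond orders sum to 2 (valence 2) → 0 H
  atom 19: C, bond orders sum to 1 (valence 4) → 3 H
Totals → C:13, H:16, N:2, O:4.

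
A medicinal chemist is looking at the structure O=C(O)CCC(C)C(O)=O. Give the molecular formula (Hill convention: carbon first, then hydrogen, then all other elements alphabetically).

C6H10O4

Walk through each heavy atom and fill implicit hydrogens from standard valence (C 4, N 3, O 2, S 2, halogen 1):
  atom 1: O, bond orders sum to 2 (valence 2) → 0 H
  atom 2: C, bond orders sum to 4 (valence 4) → 0 H
  atom 3: O, bond orders sum to 1 (valence 2) → 1 H
  atom 4: C, bond orders sum to 2 (valence 4) → 2 H
  atom 5: C, bond orders sum to 2 (valence 4) → 2 H
  atom 6: C, bond orders sum to 3 (valence 4) → 1 H
  atom 7: C, bond orders sum to 1 (valence 4) → 3 H
  atom 8: C, bond orders sum to 4 (valence 4) → 0 H
  atom 9: O, bond orders sum to 1 (valence 2) → 1 H
  atom 10: O, bond orders sum to 2 (valence 2) → 0 H
Totals → C:6, H:10, O:4.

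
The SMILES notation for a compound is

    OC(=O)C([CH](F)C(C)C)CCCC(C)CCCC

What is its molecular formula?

C15H29FO2

Walk through each heavy atom and fill implicit hydrogens from standard valence (C 4, N 3, O 2, S 2, halogen 1):
  atom 1: O, bond orders sum to 1 (valence 2) → 1 H
  atom 2: C, bond orders sum to 4 (valence 4) → 0 H
  atom 3: O, bond orders sum to 2 (valence 2) → 0 H
  atom 4: C, bond orders sum to 3 (valence 4) → 1 H
  atom 5: C with explicit H count 1
  atom 6: F (halogen, monovalent) → 0 H
  atom 7: C, bond orders sum to 3 (valence 4) → 1 H
  atom 8: C, bond orders sum to 1 (valence 4) → 3 H
  atom 9: C, bond orders sum to 1 (valence 4) → 3 H
  atom 10: C, bond orders sum to 2 (valence 4) → 2 H
  atom 11: C, bond orders sum to 2 (valence 4) → 2 H
  atom 12: C, bond orders sum to 2 (valence 4) → 2 H
  atom 13: C, bond orders sum to 3 (valence 4) → 1 H
  atom 14: C, bond orders sum to 1 (valence 4) → 3 H
  atom 15: C, bond orders sum to 2 (valence 4) → 2 H
  atom 16: C, bond orders sum to 2 (valence 4) → 2 H
  atom 17: C, bond orders sum to 2 (valence 4) → 2 H
  atom 18: C, bond orders sum to 1 (valence 4) → 3 H
Totals → C:15, H:29, F:1, O:2.
In Hill order: C15H29FO2.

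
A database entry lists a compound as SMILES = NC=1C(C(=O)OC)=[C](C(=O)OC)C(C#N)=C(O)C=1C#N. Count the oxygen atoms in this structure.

5

Scan the SMILES for O atoms (remember two-letter symbols like Cl and Br are single atoms).
Oxygen count: 5.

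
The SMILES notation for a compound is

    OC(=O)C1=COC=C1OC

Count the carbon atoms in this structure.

6

Count every carbon token in the SMILES (each C, including those in ring-closure positions and inside branches).
Carbon count: 6.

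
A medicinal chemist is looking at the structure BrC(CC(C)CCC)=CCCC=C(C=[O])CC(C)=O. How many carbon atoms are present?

16

Count every carbon token in the SMILES (each C, including those in ring-closure positions and inside branches).
Carbon count: 16.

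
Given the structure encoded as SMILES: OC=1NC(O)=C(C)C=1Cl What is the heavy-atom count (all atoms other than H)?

9

Every atom symbol written in the SMILES (organic subset) is one heavy atom; implicit H are not written.
Heavy atoms by element → C:5, Cl:1, N:1, O:2.
Total: 9.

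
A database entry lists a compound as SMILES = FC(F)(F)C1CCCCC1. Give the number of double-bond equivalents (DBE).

Degree of unsaturation = (number of rings) + (number of π bonds).
Ring closures in the SMILES: 1.
π bonds: none → 0 DoU from unsaturation.
Total DoU = 1 + 0 = 1.

1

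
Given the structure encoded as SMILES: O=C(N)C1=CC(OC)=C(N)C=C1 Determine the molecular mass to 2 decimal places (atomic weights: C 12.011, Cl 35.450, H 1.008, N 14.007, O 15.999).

First, the molecular formula is C8H10N2O2 (counting implicit H from valence).
  C: 8 × 12.011 = 96.088
  H: 10 × 1.008 = 10.080
  N: 2 × 14.007 = 28.014
  O: 2 × 15.999 = 31.998
Sum: 8×12.011 + 10×1.008 + 2×14.007 + 2×15.999 = 166.180 → 166.18 g/mol.

166.18 g/mol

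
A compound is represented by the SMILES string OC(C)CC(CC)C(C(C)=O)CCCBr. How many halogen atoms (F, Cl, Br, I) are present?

1

Halogen atoms appear at heavy-atom position 15 (1×Br).
Other groups present: 1 hydroxyl, 1 ketone.
Halogen count: 1.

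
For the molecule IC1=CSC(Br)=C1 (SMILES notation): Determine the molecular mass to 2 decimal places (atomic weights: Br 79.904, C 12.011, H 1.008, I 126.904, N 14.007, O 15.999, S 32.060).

288.93 g/mol

First, the molecular formula is C4H2BrIS (counting implicit H from valence).
  Br: 1 × 79.904 = 79.904
  C: 4 × 12.011 = 48.044
  H: 2 × 1.008 = 2.016
  I: 1 × 126.904 = 126.904
  S: 1 × 32.060 = 32.060
Sum: 1×79.904 + 4×12.011 + 2×1.008 + 1×126.904 + 1×32.060 = 288.928 → 288.93 g/mol.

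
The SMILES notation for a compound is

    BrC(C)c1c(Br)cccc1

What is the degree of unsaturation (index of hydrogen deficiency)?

4

Molecular formula: C8H8Br2.
DoU = (2C + 2 + N − H − X) / 2, where X is the halogen count and O/S are ignored.
    = (2·8 + 2 + 0 − 8 − 2) / 2 = 8 / 2 = 4.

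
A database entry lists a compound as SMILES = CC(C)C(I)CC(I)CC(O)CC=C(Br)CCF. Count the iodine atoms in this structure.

Scan the SMILES for I atoms (remember two-letter symbols like Cl and Br are single atoms).
Iodine count: 2.

2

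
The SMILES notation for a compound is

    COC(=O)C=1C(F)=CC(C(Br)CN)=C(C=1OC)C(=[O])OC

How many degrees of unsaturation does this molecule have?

6

Degree of unsaturation = (number of rings) + (number of π bonds).
Ring closures in the SMILES: 1.
π bonds: 5 double bonds (each 1 DoU) → 5 DoU from unsaturation.
Total DoU = 1 + 5 = 6.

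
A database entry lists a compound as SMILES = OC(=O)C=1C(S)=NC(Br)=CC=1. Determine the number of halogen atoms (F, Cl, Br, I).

1

Halogen atoms appear at heavy-atom position 9 (1×Br).
Other groups present: 1 carboxylic acid, 1 thiol.
Halogen count: 1.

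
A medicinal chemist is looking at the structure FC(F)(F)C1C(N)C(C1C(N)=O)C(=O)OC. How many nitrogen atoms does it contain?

2

Scan the SMILES for N atoms (remember two-letter symbols like Cl and Br are single atoms).
Nitrogen count: 2.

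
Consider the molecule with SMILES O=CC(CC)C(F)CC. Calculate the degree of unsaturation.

1

Molecular formula: C7H13FO.
DoU = (2C + 2 + N − H − X) / 2, where X is the halogen count and O/S are ignored.
    = (2·7 + 2 + 0 − 13 − 1) / 2 = 2 / 2 = 1.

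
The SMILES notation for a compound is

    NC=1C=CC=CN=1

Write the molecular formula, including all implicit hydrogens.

Walk through each heavy atom and fill implicit hydrogens from standard valence (C 4, N 3, O 2, S 2, halogen 1):
  atom 1: N, bond orders sum to 1 (valence 3) → 2 H
  atom 2: C, bond orders sum to 4 (valence 4) → 0 H
  atom 3: C, bond orders sum to 3 (valence 4) → 1 H
  atom 4: C, bond orders sum to 3 (valence 4) → 1 H
  atom 5: C, bond orders sum to 3 (valence 4) → 1 H
  atom 6: C, bond orders sum to 3 (valence 4) → 1 H
  atom 7: N, bond orders sum to 3 (valence 3) → 0 H
Totals → C:5, H:6, N:2.

C5H6N2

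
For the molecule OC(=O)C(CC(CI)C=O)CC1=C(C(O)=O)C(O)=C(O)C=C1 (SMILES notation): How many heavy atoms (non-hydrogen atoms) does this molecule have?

Every atom symbol written in the SMILES (organic subset) is one heavy atom; implicit H are not written.
Heavy atoms by element → C:14, I:1, O:7.
Total: 22.

22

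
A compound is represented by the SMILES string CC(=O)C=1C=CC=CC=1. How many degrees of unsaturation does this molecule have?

Degree of unsaturation = (number of rings) + (number of π bonds).
Ring closures in the SMILES: 1.
π bonds: 4 double bonds (each 1 DoU) → 4 DoU from unsaturation.
Total DoU = 1 + 4 = 5.

5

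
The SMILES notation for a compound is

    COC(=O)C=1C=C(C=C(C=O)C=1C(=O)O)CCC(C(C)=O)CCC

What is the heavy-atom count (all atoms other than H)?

Every atom symbol written in the SMILES (organic subset) is one heavy atom; implicit H are not written.
Heavy atoms by element → C:18, O:6.
Total: 24.

24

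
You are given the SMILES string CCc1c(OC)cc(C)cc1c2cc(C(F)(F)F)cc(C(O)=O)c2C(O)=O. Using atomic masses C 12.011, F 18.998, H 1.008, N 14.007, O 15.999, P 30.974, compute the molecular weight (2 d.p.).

382.33 g/mol

First, the molecular formula is C19H17F3O5 (counting implicit H from valence).
  C: 19 × 12.011 = 228.209
  F: 3 × 18.998 = 56.994
  H: 17 × 1.008 = 17.136
  O: 5 × 15.999 = 79.995
Sum: 19×12.011 + 3×18.998 + 17×1.008 + 5×15.999 = 382.334 → 382.33 g/mol.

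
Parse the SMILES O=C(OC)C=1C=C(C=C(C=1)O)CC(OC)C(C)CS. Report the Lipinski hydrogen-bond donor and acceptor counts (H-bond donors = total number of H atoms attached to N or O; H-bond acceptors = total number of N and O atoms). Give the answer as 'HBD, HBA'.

1, 4

Donors: find every N or O and count the H atoms it carries.
  atom 1 (O): bond orders sum to 2 → 0 H
  atom 3 (O): bond orders sum to 2 → 0 H
  atom 11 (O): bond orders sum to 1 → 1 H
  atom 14 (O): bond orders sum to 2 → 0 H
Lipinski HBD = 1.
Acceptors: N atoms = 0, O atoms = 4 → HBA = 4.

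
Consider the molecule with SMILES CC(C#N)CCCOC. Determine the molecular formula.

Walk through each heavy atom and fill implicit hydrogens from standard valence (C 4, N 3, O 2, S 2, halogen 1):
  atom 1: C, bond orders sum to 1 (valence 4) → 3 H
  atom 2: C, bond orders sum to 3 (valence 4) → 1 H
  atom 3: C, bond orders sum to 4 (valence 4) → 0 H
  atom 4: N, bond orders sum to 3 (valence 3) → 0 H
  atom 5: C, bond orders sum to 2 (valence 4) → 2 H
  atom 6: C, bond orders sum to 2 (valence 4) → 2 H
  atom 7: C, bond orders sum to 2 (valence 4) → 2 H
  atom 8: O, bond orders sum to 2 (valence 2) → 0 H
  atom 9: C, bond orders sum to 1 (valence 4) → 3 H
Totals → C:7, H:13, N:1, O:1.
In Hill order: C7H13NO.

C7H13NO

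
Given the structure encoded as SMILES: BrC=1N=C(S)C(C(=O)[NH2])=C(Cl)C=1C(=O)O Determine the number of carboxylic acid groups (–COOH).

The carboxylic acid motif appears at heavy-atom position 13 in the SMILES.
Other groups present: 1 amide, 1 thiol.
Carboxylic acid count: 1.

1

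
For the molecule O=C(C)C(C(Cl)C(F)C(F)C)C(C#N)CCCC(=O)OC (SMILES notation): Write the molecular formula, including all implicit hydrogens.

Walk through each heavy atom and fill implicit hydrogens from standard valence (C 4, N 3, O 2, S 2, halogen 1):
  atom 1: O, bond orders sum to 2 (valence 2) → 0 H
  atom 2: C, bond orders sum to 4 (valence 4) → 0 H
  atom 3: C, bond orders sum to 1 (valence 4) → 3 H
  atom 4: C, bond orders sum to 3 (valence 4) → 1 H
  atom 5: C, bond orders sum to 3 (valence 4) → 1 H
  atom 6: Cl (halogen, monovalent) → 0 H
  atom 7: C, bond orders sum to 3 (valence 4) → 1 H
  atom 8: F (halogen, monovalent) → 0 H
  atom 9: C, bond orders sum to 3 (valence 4) → 1 H
  atom 10: F (halogen, monovalent) → 0 H
  atom 11: C, bond orders sum to 1 (valence 4) → 3 H
  atom 12: C, bond orders sum to 3 (valence 4) → 1 H
  atom 13: C, bond orders sum to 4 (valence 4) → 0 H
  atom 14: N, bond orders sum to 3 (valence 3) → 0 H
  atom 15: C, bond orders sum to 2 (valence 4) → 2 H
  atom 16: C, bond orders sum to 2 (valence 4) → 2 H
  atom 17: C, bond orders sum to 2 (valence 4) → 2 H
  atom 18: C, bond orders sum to 4 (valence 4) → 0 H
  atom 19: O, bond orders sum to 2 (valence 2) → 0 H
  atom 20: O, bond orders sum to 2 (valence 2) → 0 H
  atom 21: C, bond orders sum to 1 (valence 4) → 3 H
Totals → C:14, H:20, Cl:1, F:2, N:1, O:3.

C14H20ClF2NO3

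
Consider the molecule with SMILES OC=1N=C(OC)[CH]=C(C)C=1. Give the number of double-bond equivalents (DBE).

Degree of unsaturation = (number of rings) + (number of π bonds).
Ring closures in the SMILES: 1.
π bonds: 3 double bonds (each 1 DoU) → 3 DoU from unsaturation.
Total DoU = 1 + 3 = 4.

4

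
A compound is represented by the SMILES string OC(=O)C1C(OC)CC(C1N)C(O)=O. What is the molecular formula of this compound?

C8H13NO5

Walk through each heavy atom and fill implicit hydrogens from standard valence (C 4, N 3, O 2, S 2, halogen 1):
  atom 1: O, bond orders sum to 1 (valence 2) → 1 H
  atom 2: C, bond orders sum to 4 (valence 4) → 0 H
  atom 3: O, bond orders sum to 2 (valence 2) → 0 H
  atom 4: C, bond orders sum to 3 (valence 4) → 1 H
  atom 5: C, bond orders sum to 3 (valence 4) → 1 H
  atom 6: O, bond orders sum to 2 (valence 2) → 0 H
  atom 7: C, bond orders sum to 1 (valence 4) → 3 H
  atom 8: C, bond orders sum to 2 (valence 4) → 2 H
  atom 9: C, bond orders sum to 3 (valence 4) → 1 H
  atom 10: C, bond orders sum to 3 (valence 4) → 1 H
  atom 11: N, bond orders sum to 1 (valence 3) → 2 H
  atom 12: C, bond orders sum to 4 (valence 4) → 0 H
  atom 13: O, bond orders sum to 1 (valence 2) → 1 H
  atom 14: O, bond orders sum to 2 (valence 2) → 0 H
Totals → C:8, H:13, N:1, O:5.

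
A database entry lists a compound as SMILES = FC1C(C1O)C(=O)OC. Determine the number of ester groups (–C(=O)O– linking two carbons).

1

The ester motif appears at heavy-atom position 6 in the SMILES.
Other groups present: 1 hydroxyl.
Ester count: 1.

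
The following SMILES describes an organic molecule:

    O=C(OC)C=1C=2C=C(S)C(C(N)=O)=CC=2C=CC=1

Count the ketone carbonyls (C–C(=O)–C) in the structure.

Scan the SMILES for the ketone motif — none present.
Groups that are present: 1 amide, 1 ester, 1 thiol.

0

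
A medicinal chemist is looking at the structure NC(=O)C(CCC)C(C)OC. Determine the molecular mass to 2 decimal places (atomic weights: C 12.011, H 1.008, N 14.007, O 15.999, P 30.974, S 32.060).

159.23 g/mol

First, the molecular formula is C8H17NO2 (counting implicit H from valence).
  C: 8 × 12.011 = 96.088
  H: 17 × 1.008 = 17.136
  N: 1 × 14.007 = 14.007
  O: 2 × 15.999 = 31.998
Sum: 8×12.011 + 17×1.008 + 1×14.007 + 2×15.999 = 159.229 → 159.23 g/mol.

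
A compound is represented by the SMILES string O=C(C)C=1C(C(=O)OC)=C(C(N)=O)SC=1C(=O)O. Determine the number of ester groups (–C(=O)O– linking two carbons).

The ester motif appears at heavy-atom position 6 in the SMILES.
Other groups present: 1 amide, 1 carboxylic acid, 1 ketone.
Ester count: 1.

1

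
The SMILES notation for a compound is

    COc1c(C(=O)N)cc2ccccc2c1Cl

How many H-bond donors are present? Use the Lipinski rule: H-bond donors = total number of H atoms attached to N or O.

Donors: find every N or O and count the H atoms it carries.
  atom 2 (O): bond orders sum to 2 → 0 H
  atom 6 (O): bond orders sum to 2 → 0 H
  atom 7 (N): bond orders sum to 1 → 2 H
Lipinski HBD = 2.

2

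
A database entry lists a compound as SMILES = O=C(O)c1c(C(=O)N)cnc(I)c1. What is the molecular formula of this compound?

C7H5IN2O3

Walk through each heavy atom and fill implicit hydrogens from standard valence (C 4, N 3, O 2, S 2, halogen 1); for lowercase aromatic atoms, an aromatic c carries 1 H when it has two neighbours and 0 H with three, and aromatic n carries 0 H:
  atom 1: O, bond orders sum to 2 (valence 2) → 0 H
  atom 2: C, bond orders sum to 4 (valence 4) → 0 H
  atom 3: O, bond orders sum to 1 (valence 2) → 1 H
  atom 4: aromatic c, 3 neighbours → 0 H
  atom 5: aromatic c, 3 neighbours → 0 H
  atom 6: C, bond orders sum to 4 (valence 4) → 0 H
  atom 7: O, bond orders sum to 2 (valence 2) → 0 H
  atom 8: N, bond orders sum to 1 (valence 3) → 2 H
  atom 9: aromatic c, 2 neighbours → 1 H
  atom 10: aromatic n, 2 neighbours → 0 H
  atom 11: aromatic c, 3 neighbours → 0 H
  atom 12: I (halogen, monovalent) → 0 H
  atom 13: aromatic c, 2 neighbours → 1 H
Totals → C:7, H:5, I:1, N:2, O:3.
In Hill order: C7H5IN2O3.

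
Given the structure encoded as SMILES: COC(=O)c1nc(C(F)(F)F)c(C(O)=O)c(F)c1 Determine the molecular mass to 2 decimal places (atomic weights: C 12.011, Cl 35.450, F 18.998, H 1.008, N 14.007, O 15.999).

First, the molecular formula is C9H5F4NO4 (counting implicit H from valence).
  C: 9 × 12.011 = 108.099
  F: 4 × 18.998 = 75.992
  H: 5 × 1.008 = 5.040
  N: 1 × 14.007 = 14.007
  O: 4 × 15.999 = 63.996
Sum: 9×12.011 + 4×18.998 + 5×1.008 + 1×14.007 + 4×15.999 = 267.134 → 267.13 g/mol.

267.13 g/mol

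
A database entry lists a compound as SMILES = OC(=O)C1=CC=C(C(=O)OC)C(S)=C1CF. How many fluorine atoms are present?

Scan the SMILES for F atoms (remember two-letter symbols like Cl and Br are single atoms).
Fluorine count: 1.

1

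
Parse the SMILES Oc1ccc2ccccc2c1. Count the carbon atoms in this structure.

Count every carbon token in the SMILES (each C, including those in ring-closure positions and inside branches).
Carbon count: 10.

10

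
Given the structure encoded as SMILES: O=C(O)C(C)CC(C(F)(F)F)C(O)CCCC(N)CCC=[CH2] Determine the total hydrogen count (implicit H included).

Walk through each heavy atom and fill implicit hydrogens from standard valence (C 4, N 3, O 2, S 2, halogen 1):
  atom 1: O, bond orders sum to 2 (valence 2) → 0 H
  atom 2: C, bond orders sum to 4 (valence 4) → 0 H
  atom 3: O, bond orders sum to 1 (valence 2) → 1 H
  atom 4: C, bond orders sum to 3 (valence 4) → 1 H
  atom 5: C, bond orders sum to 1 (valence 4) → 3 H
  atom 6: C, bond orders sum to 2 (valence 4) → 2 H
  atom 7: C, bond orders sum to 3 (valence 4) → 1 H
  atom 8: C, bond orders sum to 4 (valence 4) → 0 H
  atom 9: F (halogen, monovalent) → 0 H
  atom 10: F (halogen, monovalent) → 0 H
  atom 11: F (halogen, monovalent) → 0 H
  atom 12: C, bond orders sum to 3 (valence 4) → 1 H
  atom 13: O, bond orders sum to 1 (valence 2) → 1 H
  atom 14: C, bond orders sum to 2 (valence 4) → 2 H
  atom 15: C, bond orders sum to 2 (valence 4) → 2 H
  atom 16: C, bond orders sum to 2 (valence 4) → 2 H
  atom 17: C, bond orders sum to 3 (valence 4) → 1 H
  atom 18: N, bond orders sum to 1 (valence 3) → 2 H
  atom 19: C, bond orders sum to 2 (valence 4) → 2 H
  atom 20: C, bond orders sum to 2 (valence 4) → 2 H
  atom 21: C, bond orders sum to 3 (valence 4) → 1 H
  atom 22: C with explicit H count 2
Total hydrogens: 26.

26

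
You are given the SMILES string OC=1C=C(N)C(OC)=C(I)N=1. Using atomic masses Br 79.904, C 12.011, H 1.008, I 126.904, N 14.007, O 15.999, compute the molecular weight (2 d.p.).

First, the molecular formula is C6H7IN2O2 (counting implicit H from valence).
  C: 6 × 12.011 = 72.066
  H: 7 × 1.008 = 7.056
  I: 1 × 126.904 = 126.904
  N: 2 × 14.007 = 28.014
  O: 2 × 15.999 = 31.998
Sum: 6×12.011 + 7×1.008 + 1×126.904 + 2×14.007 + 2×15.999 = 266.038 → 266.04 g/mol.

266.04 g/mol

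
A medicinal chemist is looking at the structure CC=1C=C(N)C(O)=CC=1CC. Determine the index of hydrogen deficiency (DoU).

Molecular formula: C9H13NO.
DoU = (2C + 2 + N − H − X) / 2, where X is the halogen count and O/S are ignored.
    = (2·9 + 2 + 1 − 13 − 0) / 2 = 8 / 2 = 4.

4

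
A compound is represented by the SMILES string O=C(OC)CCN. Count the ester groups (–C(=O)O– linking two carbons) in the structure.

The ester motif appears at heavy-atom position 2 in the SMILES.
Other groups present: 1 primary amine.
Ester count: 1.

1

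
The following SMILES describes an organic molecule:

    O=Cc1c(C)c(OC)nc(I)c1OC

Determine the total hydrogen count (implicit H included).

Walk through each heavy atom and fill implicit hydrogens from standard valence (C 4, N 3, O 2, S 2, halogen 1); for lowercase aromatic atoms, an aromatic c carries 1 H when it has two neighbours and 0 H with three, and aromatic n carries 0 H:
  atom 1: O, bond orders sum to 2 (valence 2) → 0 H
  atom 2: C, bond orders sum to 3 (valence 4) → 1 H
  atom 3: aromatic c, 3 neighbours → 0 H
  atom 4: aromatic c, 3 neighbours → 0 H
  atom 5: C, bond orders sum to 1 (valence 4) → 3 H
  atom 6: aromatic c, 3 neighbours → 0 H
  atom 7: O, bond orders sum to 2 (valence 2) → 0 H
  atom 8: C, bond orders sum to 1 (valence 4) → 3 H
  atom 9: aromatic n, 2 neighbours → 0 H
  atom 10: aromatic c, 3 neighbours → 0 H
  atom 11: I (halogen, monovalent) → 0 H
  atom 12: aromatic c, 3 neighbours → 0 H
  atom 13: O, bond orders sum to 2 (valence 2) → 0 H
  atom 14: C, bond orders sum to 1 (valence 4) → 3 H
Total hydrogens: 10.

10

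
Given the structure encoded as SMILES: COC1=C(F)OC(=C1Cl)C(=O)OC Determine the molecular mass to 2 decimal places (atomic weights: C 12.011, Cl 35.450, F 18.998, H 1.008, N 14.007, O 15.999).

First, the molecular formula is C7H6ClFO4 (counting implicit H from valence).
  C: 7 × 12.011 = 84.077
  Cl: 1 × 35.450 = 35.450
  F: 1 × 18.998 = 18.998
  H: 6 × 1.008 = 6.048
  O: 4 × 15.999 = 63.996
Sum: 7×12.011 + 1×35.450 + 1×18.998 + 6×1.008 + 4×15.999 = 208.569 → 208.57 g/mol.

208.57 g/mol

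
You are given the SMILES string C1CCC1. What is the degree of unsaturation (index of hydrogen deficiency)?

Degree of unsaturation = (number of rings) + (number of π bonds).
Ring closures in the SMILES: 1.
π bonds: none → 0 DoU from unsaturation.
Total DoU = 1 + 0 = 1.

1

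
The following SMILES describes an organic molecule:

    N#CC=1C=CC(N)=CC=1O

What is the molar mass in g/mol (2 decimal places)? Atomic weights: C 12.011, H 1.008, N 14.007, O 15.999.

First, the molecular formula is C7H6N2O (counting implicit H from valence).
  C: 7 × 12.011 = 84.077
  H: 6 × 1.008 = 6.048
  N: 2 × 14.007 = 28.014
  O: 1 × 15.999 = 15.999
Sum: 7×12.011 + 6×1.008 + 2×14.007 + 1×15.999 = 134.138 → 134.14 g/mol.

134.14 g/mol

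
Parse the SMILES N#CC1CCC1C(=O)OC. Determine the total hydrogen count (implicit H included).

9

Walk through each heavy atom and fill implicit hydrogens from standard valence (C 4, N 3, O 2, S 2, halogen 1):
  atom 1: N, bond orders sum to 3 (valence 3) → 0 H
  atom 2: C, bond orders sum to 4 (valence 4) → 0 H
  atom 3: C, bond orders sum to 3 (valence 4) → 1 H
  atom 4: C, bond orders sum to 2 (valence 4) → 2 H
  atom 5: C, bond orders sum to 2 (valence 4) → 2 H
  atom 6: C, bond orders sum to 3 (valence 4) → 1 H
  atom 7: C, bond orders sum to 4 (valence 4) → 0 H
  atom 8: O, bond orders sum to 2 (valence 2) → 0 H
  atom 9: O, bond orders sum to 2 (valence 2) → 0 H
  atom 10: C, bond orders sum to 1 (valence 4) → 3 H
Total hydrogens: 9.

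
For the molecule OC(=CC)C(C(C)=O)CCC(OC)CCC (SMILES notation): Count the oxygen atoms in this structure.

3

Scan the SMILES for O atoms (remember two-letter symbols like Cl and Br are single atoms).
Oxygen count: 3.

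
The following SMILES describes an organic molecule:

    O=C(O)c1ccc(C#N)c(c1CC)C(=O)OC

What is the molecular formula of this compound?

Walk through each heavy atom and fill implicit hydrogens from standard valence (C 4, N 3, O 2, S 2, halogen 1); for lowercase aromatic atoms, an aromatic c carries 1 H when it has two neighbours and 0 H with three, and aromatic n carries 0 H:
  atom 1: O, bond orders sum to 2 (valence 2) → 0 H
  atom 2: C, bond orders sum to 4 (valence 4) → 0 H
  atom 3: O, bond orders sum to 1 (valence 2) → 1 H
  atom 4: aromatic c, 3 neighbours → 0 H
  atom 5: aromatic c, 2 neighbours → 1 H
  atom 6: aromatic c, 2 neighbours → 1 H
  atom 7: aromatic c, 3 neighbours → 0 H
  atom 8: C, bond orders sum to 4 (valence 4) → 0 H
  atom 9: N, bond orders sum to 3 (valence 3) → 0 H
  atom 10: aromatic c, 3 neighbours → 0 H
  atom 11: aromatic c, 3 neighbours → 0 H
  atom 12: C, bond orders sum to 2 (valence 4) → 2 H
  atom 13: C, bond orders sum to 1 (valence 4) → 3 H
  atom 14: C, bond orders sum to 4 (valence 4) → 0 H
  atom 15: O, bond orders sum to 2 (valence 2) → 0 H
  atom 16: O, bond orders sum to 2 (valence 2) → 0 H
  atom 17: C, bond orders sum to 1 (valence 4) → 3 H
Totals → C:12, H:11, N:1, O:4.
In Hill order: C12H11NO4.

C12H11NO4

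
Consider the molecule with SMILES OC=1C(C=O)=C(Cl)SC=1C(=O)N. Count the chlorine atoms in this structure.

1

Scan the SMILES for Cl atoms (remember two-letter symbols like Cl and Br are single atoms).
Chlorine count: 1.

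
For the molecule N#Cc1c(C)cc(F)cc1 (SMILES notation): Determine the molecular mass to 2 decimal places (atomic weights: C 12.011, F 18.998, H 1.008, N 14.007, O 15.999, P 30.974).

First, the molecular formula is C8H6FN (counting implicit H from valence).
  C: 8 × 12.011 = 96.088
  F: 1 × 18.998 = 18.998
  H: 6 × 1.008 = 6.048
  N: 1 × 14.007 = 14.007
Sum: 8×12.011 + 1×18.998 + 6×1.008 + 1×14.007 = 135.141 → 135.14 g/mol.

135.14 g/mol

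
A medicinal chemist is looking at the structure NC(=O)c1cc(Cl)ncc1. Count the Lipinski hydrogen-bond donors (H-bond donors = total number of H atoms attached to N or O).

Donors: find every N or O and count the H atoms it carries.
  atom 1 (N): bond orders sum to 1 → 2 H
  atom 3 (O): bond orders sum to 2 → 0 H
  atom 8 (N): bond orders sum to 3 → 0 H
Lipinski HBD = 2.

2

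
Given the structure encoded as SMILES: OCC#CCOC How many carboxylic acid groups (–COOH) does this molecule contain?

0

Scan the SMILES for the carboxylic acid motif — none present.
Groups that are present: 1 alkyne, 1 ether, 1 hydroxyl.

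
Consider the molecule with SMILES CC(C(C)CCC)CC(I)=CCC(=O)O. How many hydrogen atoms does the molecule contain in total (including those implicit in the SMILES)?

Walk through each heavy atom and fill implicit hydrogens from standard valence (C 4, N 3, O 2, S 2, halogen 1):
  atom 1: C, bond orders sum to 1 (valence 4) → 3 H
  atom 2: C, bond orders sum to 3 (valence 4) → 1 H
  atom 3: C, bond orders sum to 3 (valence 4) → 1 H
  atom 4: C, bond orders sum to 1 (valence 4) → 3 H
  atom 5: C, bond orders sum to 2 (valence 4) → 2 H
  atom 6: C, bond orders sum to 2 (valence 4) → 2 H
  atom 7: C, bond orders sum to 1 (valence 4) → 3 H
  atom 8: C, bond orders sum to 2 (valence 4) → 2 H
  atom 9: C, bond orders sum to 4 (valence 4) → 0 H
  atom 10: I (halogen, monovalent) → 0 H
  atom 11: C, bond orders sum to 3 (valence 4) → 1 H
  atom 12: C, bond orders sum to 2 (valence 4) → 2 H
  atom 13: C, bond orders sum to 4 (valence 4) → 0 H
  atom 14: O, bond orders sum to 2 (valence 2) → 0 H
  atom 15: O, bond orders sum to 1 (valence 2) → 1 H
Total hydrogens: 21.

21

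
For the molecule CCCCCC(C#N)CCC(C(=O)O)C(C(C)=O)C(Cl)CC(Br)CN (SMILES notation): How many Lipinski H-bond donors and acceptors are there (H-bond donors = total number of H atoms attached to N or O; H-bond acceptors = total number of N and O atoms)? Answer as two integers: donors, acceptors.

Donors: find every N or O and count the H atoms it carries.
  atom 8 (N): bond orders sum to 3 → 0 H
  atom 13 (O): bond orders sum to 2 → 0 H
  atom 14 (O): bond orders sum to 1 → 1 H
  atom 18 (O): bond orders sum to 2 → 0 H
  atom 25 (N): bond orders sum to 1 → 2 H
Lipinski HBD = 3.
Acceptors: N atoms = 2, O atoms = 3 → HBA = 5.

3, 5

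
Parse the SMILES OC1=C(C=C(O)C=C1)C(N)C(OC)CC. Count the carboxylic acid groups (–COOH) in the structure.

0

Scan the SMILES for the carboxylic acid motif — none present.
Groups that are present: 1 ether, 2 hydroxyl, 1 primary amine.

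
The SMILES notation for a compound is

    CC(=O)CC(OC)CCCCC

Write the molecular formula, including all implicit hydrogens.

Walk through each heavy atom and fill implicit hydrogens from standard valence (C 4, N 3, O 2, S 2, halogen 1):
  atom 1: C, bond orders sum to 1 (valence 4) → 3 H
  atom 2: C, bond orders sum to 4 (valence 4) → 0 H
  atom 3: O, bond orders sum to 2 (valence 2) → 0 H
  atom 4: C, bond orders sum to 2 (valence 4) → 2 H
  atom 5: C, bond orders sum to 3 (valence 4) → 1 H
  atom 6: O, bond orders sum to 2 (valence 2) → 0 H
  atom 7: C, bond orders sum to 1 (valence 4) → 3 H
  atom 8: C, bond orders sum to 2 (valence 4) → 2 H
  atom 9: C, bond orders sum to 2 (valence 4) → 2 H
  atom 10: C, bond orders sum to 2 (valence 4) → 2 H
  atom 11: C, bond orders sum to 2 (valence 4) → 2 H
  atom 12: C, bond orders sum to 1 (valence 4) → 3 H
Totals → C:10, H:20, O:2.
In Hill order: C10H20O2.

C10H20O2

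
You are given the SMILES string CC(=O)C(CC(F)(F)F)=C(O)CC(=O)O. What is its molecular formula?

Walk through each heavy atom and fill implicit hydrogens from standard valence (C 4, N 3, O 2, S 2, halogen 1):
  atom 1: C, bond orders sum to 1 (valence 4) → 3 H
  atom 2: C, bond orders sum to 4 (valence 4) → 0 H
  atom 3: O, bond orders sum to 2 (valence 2) → 0 H
  atom 4: C, bond orders sum to 4 (valence 4) → 0 H
  atom 5: C, bond orders sum to 2 (valence 4) → 2 H
  atom 6: C, bond orders sum to 4 (valence 4) → 0 H
  atom 7: F (halogen, monovalent) → 0 H
  atom 8: F (halogen, monovalent) → 0 H
  atom 9: F (halogen, monovalent) → 0 H
  atom 10: C, bond orders sum to 4 (valence 4) → 0 H
  atom 11: O, bond orders sum to 1 (valence 2) → 1 H
  atom 12: C, bond orders sum to 2 (valence 4) → 2 H
  atom 13: C, bond orders sum to 4 (valence 4) → 0 H
  atom 14: O, bond orders sum to 2 (valence 2) → 0 H
  atom 15: O, bond orders sum to 1 (valence 2) → 1 H
Totals → C:8, H:9, F:3, O:4.

C8H9F3O4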